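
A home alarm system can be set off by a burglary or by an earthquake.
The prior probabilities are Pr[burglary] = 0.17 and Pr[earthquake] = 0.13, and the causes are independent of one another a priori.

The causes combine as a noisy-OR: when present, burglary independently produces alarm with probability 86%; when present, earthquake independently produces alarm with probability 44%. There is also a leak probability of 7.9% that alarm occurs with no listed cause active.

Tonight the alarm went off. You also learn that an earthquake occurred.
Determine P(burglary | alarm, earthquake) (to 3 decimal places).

P(burglary | alarm, earthquake) ≈ 0.282

Under noisy-OR, P(alarm | causes) = 1 − (1−0.079)·∏(1−qᵢ) over the active causes.
Sum P(alarm|·) weighted by the priors over both values of burglary:
  P(alarm | earthquake) = 0.48424·0.83 + 0.927794·0.17
        = 0.401919 + 0.157725 = 0.559644
Keeping only the burglary-present terms gives 0.157725, so
  P(burglary | alarm, earthquake) = 0.157725 / 0.559644 ≈ 0.282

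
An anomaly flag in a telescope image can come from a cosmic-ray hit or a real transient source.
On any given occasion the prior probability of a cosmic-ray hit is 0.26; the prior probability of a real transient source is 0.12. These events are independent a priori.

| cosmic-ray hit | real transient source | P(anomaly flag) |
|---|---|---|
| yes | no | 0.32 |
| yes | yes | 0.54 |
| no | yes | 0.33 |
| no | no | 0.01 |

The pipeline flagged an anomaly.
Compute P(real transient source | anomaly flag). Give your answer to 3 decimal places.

P(real transient source | anomaly flag) ≈ 0.367

By total probability over the 4 (cosmic-ray hit, real transient source) configurations:
  P(anomaly flag) = 0.01·0.74·0.88 + 0.33·0.74·0.12 + 0.32·0.26·0.88 + 0.54·0.26·0.12
        = 0.006512 + 0.029304 + 0.073216 + 0.016848 = 0.125880
The terms with real transient source present sum to 0.046152, so
  P(real transient source | anomaly flag) = 0.046152 / 0.125880 ≈ 0.367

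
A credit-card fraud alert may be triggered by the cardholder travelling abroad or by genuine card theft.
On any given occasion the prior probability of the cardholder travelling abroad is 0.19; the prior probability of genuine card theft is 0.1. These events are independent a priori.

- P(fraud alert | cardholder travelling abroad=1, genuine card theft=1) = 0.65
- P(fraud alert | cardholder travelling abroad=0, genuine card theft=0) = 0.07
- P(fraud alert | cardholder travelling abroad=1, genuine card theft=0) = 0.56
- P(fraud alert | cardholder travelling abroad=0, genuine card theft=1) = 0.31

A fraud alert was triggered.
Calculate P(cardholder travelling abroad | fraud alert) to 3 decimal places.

P(cardholder travelling abroad | fraud alert) ≈ 0.587

For the numerator, keep only cardholder travelling abroad=true terms: 0.095760 + 0.012350 = 0.108110
Normalizer over all consistent configurations: 0.07·0.81·0.9 + 0.31·0.81·0.1 + 0.56·0.19·0.9 + 0.65·0.19·0.1 = 0.184250
Posterior = 0.108110 / 0.184250 ≈ 0.587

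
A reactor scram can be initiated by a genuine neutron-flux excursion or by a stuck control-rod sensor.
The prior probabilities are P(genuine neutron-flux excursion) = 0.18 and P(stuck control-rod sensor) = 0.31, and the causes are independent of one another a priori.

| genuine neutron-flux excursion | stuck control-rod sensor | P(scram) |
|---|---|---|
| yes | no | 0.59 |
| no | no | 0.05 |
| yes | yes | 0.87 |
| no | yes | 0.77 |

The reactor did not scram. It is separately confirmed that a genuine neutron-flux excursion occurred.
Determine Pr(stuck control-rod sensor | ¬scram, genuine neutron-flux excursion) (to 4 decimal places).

P(¬scram | genuine neutron-flux excursion) = 0.41×0.69 + 0.13×0.31 = 0.282900 + 0.040300 = 0.323200
Of this, 0.040300 comes from 0.13×0.31 (the stuck control-rod sensor=true cases).
P(stuck control-rod sensor | ¬scram, genuine neutron-flux excursion) = 0.040300 / 0.323200 ≈ 0.1247

Pr(stuck control-rod sensor | ¬scram, genuine neutron-flux excursion) ≈ 0.1247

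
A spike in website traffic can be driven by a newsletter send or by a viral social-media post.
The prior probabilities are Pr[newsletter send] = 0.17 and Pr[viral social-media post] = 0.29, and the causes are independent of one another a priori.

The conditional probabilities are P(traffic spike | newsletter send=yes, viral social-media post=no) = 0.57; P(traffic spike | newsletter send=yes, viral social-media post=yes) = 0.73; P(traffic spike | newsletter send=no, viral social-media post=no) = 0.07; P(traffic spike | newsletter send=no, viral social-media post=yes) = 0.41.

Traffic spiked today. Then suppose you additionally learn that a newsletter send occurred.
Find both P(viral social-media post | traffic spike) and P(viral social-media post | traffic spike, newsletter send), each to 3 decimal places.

P(traffic spike) = 0.07*0.83*0.71 + 0.41*0.83*0.29 + 0.57*0.17*0.71 + 0.73*0.17*0.29 = 0.041251 + 0.098687 + 0.068799 + 0.035989 = 0.244726
The viral social-media post-present share is 0.098687 + 0.035989 = 0.134676.
Hence the posterior is 0.134676/0.244726 ≈ 0.550.

With the extra evidence:
By total probability over both values of viral social-media post:
  P(traffic spike | newsletter send) = 0.57×0.71 + 0.73×0.29
        = 0.404700 + 0.211700 = 0.616400
Configurations with viral social-media post contribute 0.211700, so
  P(viral social-media post | traffic spike, newsletter send) = 0.211700 / 0.616400 ≈ 0.343
The drop from 0.550 to 0.343 is the explaining-away (discounting) effect.

P(viral social-media post | traffic spike) ≈ 0.550; P(viral social-media post | traffic spike, newsletter send) ≈ 0.343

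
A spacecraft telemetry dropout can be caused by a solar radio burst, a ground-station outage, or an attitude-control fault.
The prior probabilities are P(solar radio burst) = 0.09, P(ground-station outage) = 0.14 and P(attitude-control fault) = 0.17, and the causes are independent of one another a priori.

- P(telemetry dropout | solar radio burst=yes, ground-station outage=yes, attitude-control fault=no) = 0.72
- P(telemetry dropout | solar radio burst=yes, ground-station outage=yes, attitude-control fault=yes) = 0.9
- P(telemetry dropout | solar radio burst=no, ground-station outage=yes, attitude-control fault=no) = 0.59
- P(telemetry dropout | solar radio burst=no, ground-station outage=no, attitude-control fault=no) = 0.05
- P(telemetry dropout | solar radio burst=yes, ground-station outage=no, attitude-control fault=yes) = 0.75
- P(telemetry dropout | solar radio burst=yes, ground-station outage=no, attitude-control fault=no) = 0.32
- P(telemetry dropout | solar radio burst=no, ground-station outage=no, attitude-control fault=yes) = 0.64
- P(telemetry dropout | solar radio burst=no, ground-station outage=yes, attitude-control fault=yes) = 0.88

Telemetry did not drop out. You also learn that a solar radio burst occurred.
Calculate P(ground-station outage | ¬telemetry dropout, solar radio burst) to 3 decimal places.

Numerator (weight on configurations with ground-station outage): 0.032536 + 0.002380 = 0.034916
Denominator P(¬telemetry dropout | solar radio burst): 0.68×0.86×0.83 + 0.25×0.86×0.17 + 0.28×0.14×0.83 + 0.1×0.14×0.17 = 0.556850
P(ground-station outage | ¬telemetry dropout, solar radio burst) = 0.034916/0.556850 ≈ 0.063

P(ground-station outage | ¬telemetry dropout, solar radio burst) ≈ 0.063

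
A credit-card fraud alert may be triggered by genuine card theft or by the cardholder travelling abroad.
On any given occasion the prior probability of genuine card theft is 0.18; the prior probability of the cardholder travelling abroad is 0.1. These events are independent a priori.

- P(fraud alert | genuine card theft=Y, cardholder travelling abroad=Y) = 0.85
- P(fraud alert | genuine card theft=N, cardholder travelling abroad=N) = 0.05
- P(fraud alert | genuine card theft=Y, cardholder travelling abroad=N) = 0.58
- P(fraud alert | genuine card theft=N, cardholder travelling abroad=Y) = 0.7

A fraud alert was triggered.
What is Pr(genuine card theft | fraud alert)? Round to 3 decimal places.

Pr(genuine card theft | fraud alert) ≈ 0.537

For the numerator, keep only genuine card theft=true terms: 0.093960 + 0.015300 = 0.109260
Denominator P(fraud alert): 0.05*0.82*0.9 + 0.7*0.82*0.1 + 0.58*0.18*0.9 + 0.85*0.18*0.1 = 0.203560
P(genuine card theft | fraud alert) = 0.109260/0.203560 ≈ 0.537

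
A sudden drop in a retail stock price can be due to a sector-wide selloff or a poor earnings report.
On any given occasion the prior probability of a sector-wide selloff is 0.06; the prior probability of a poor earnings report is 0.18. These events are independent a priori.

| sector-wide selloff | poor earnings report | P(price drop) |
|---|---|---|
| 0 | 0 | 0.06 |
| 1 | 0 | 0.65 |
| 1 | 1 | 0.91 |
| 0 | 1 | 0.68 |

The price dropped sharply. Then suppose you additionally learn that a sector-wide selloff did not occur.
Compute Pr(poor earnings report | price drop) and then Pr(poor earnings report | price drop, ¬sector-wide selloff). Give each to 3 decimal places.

Pr(poor earnings report | price drop) ≈ 0.615; Pr(poor earnings report | price drop, ¬sector-wide selloff) ≈ 0.713

Sum P(price drop|·) weighted by the priors over the 4 (sector-wide selloff, poor earnings report) configurations:
  P(price drop) = 0.06×0.94×0.82 + 0.68×0.94×0.18 + 0.65×0.06×0.82 + 0.91×0.06×0.18
        = 0.046248 + 0.115056 + 0.031980 + 0.009828 = 0.203112
Keeping only the poor earnings report-present terms gives 0.124884, so
  P(poor earnings report | price drop) = 0.124884 / 0.203112 ≈ 0.615

Now also conditioning on sector-wide selloff≠true:
Numerator (weight on configurations with poor earnings report): 0.68*0.18 = 0.122400
The normalizing constant is 0.06*0.82 + 0.68*0.18 = 0.171600
P(poor earnings report | price drop, ¬sector-wide selloff) = 0.122400/0.171600 ≈ 0.713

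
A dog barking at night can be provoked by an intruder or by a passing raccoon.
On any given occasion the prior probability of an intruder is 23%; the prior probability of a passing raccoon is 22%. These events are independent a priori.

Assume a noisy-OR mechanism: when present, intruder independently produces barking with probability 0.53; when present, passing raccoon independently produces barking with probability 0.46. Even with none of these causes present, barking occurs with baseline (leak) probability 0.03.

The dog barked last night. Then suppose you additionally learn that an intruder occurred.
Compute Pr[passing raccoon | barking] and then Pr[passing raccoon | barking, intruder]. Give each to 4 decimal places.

Under noisy-OR, P(barking | causes) = 1 − (1−0.03)·∏(1−qᵢ) over the active causes.
P(barking) = 0.03×0.77×0.78 + 0.4762×0.77×0.22 + 0.5441×0.23×0.78 + 0.753814×0.23×0.22 = 0.018018 + 0.080668 + 0.097612 + 0.038143 = 0.234441
The passing raccoon-present share is 0.080668 + 0.038143 = 0.118811.
So P(passing raccoon | barking) = 0.118811/0.234441 ≈ 0.5068.

With the extra evidence:
Sum P(barking|·) weighted by the priors over both values of passing raccoon:
  P(barking | intruder) = 0.5441×0.78 + 0.753814×0.22
        = 0.424398 + 0.165839 = 0.590237
The terms with passing raccoon present sum to 0.165839, so
  P(passing raccoon | barking, intruder) = 0.165839 / 0.590237 ≈ 0.2810
This is intercausal reasoning (explaining away): once intruder accounts for the barking, passing raccoon becomes less likely.

Pr[passing raccoon | barking] ≈ 0.5068; Pr[passing raccoon | barking, intruder] ≈ 0.2810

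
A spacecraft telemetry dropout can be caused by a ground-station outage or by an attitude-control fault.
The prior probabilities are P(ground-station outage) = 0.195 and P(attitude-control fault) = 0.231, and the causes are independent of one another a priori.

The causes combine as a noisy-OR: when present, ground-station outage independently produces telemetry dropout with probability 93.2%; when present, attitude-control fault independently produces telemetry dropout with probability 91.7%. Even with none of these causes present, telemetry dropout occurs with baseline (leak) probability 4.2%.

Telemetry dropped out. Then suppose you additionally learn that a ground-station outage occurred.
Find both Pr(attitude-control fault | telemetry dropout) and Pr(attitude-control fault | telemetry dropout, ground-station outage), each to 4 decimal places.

Under noisy-OR, P(telemetry dropout | causes) = 1 − (1−0.042)·∏(1−qᵢ) over the active causes.
Weight on attitude-control fault=true, given the evidence: 0.171169 + 0.044801 = 0.215970
Normalizer over all consistent configurations: 0.042·0.805·0.769 + 0.920486·0.805·0.231 + 0.934856·0.195·0.769 + 0.994593·0.195·0.231 = 0.382156
Posterior = 0.215970 / 0.382156 ≈ 0.5651

Now also conditioning on ground-station outage=true:
Sum P(telemetry dropout|·) weighted by the priors over both values of attitude-control fault:
  P(telemetry dropout | ground-station outage) = 0.934856*0.769 + 0.994593*0.231
        = 0.718904 + 0.229751 = 0.948655
The terms with attitude-control fault present sum to 0.229751, so
  P(attitude-control fault | telemetry dropout, ground-station outage) = 0.229751 / 0.948655 ≈ 0.2422
— ground-station outage explains away the evidence for attitude-control fault.

Pr(attitude-control fault | telemetry dropout) ≈ 0.5651; Pr(attitude-control fault | telemetry dropout, ground-station outage) ≈ 0.2422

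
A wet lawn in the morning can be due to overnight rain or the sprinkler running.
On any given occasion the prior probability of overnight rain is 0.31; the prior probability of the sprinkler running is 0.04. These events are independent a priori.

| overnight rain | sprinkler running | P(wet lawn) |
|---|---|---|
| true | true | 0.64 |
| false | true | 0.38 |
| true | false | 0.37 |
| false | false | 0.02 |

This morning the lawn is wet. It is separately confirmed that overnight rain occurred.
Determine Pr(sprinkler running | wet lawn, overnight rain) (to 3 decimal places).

Pr(sprinkler running | wet lawn, overnight rain) ≈ 0.067

Sum P(wet lawn|·) weighted by the priors over both values of sprinkler running:
  P(wet lawn | overnight rain) = 0.37·0.96 + 0.64·0.04
        = 0.355200 + 0.025600 = 0.380800
The terms with sprinkler running present sum to 0.025600, so
  P(sprinkler running | wet lawn, overnight rain) = 0.025600 / 0.380800 ≈ 0.067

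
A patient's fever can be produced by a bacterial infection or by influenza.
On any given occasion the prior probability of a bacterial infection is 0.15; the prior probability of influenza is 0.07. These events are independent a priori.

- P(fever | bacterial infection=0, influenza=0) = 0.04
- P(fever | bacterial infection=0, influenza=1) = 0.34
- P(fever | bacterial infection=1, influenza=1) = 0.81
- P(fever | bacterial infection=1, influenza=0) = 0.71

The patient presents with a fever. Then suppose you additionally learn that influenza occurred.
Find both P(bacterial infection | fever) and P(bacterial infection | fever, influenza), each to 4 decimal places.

P(bacterial infection | fever) ≈ 0.6747; P(bacterial infection | fever, influenza) ≈ 0.2960

P(fever) = 0.04*0.85*0.93 + 0.34*0.85*0.07 + 0.71*0.15*0.93 + 0.81*0.15*0.07 = 0.031620 + 0.020230 + 0.099045 + 0.008505 = 0.159400
Restricting to configurations with bacterial infection present: 0.099045 + 0.008505 = 0.107550.
Hence the posterior is 0.107550/0.159400 ≈ 0.6747.

Now also conditioning on influenza=true:
P(fever | influenza) = 0.34×0.85 + 0.81×0.15 = 0.289000 + 0.121500 = 0.410500
Of this, 0.121500 comes from 0.81×0.15 (the bacterial infection=true cases).
P(bacterial infection | fever, influenza) = 0.121500 / 0.410500 ≈ 0.2960
This is intercausal reasoning (explaining away): once influenza accounts for the fever, bacterial infection becomes less likely.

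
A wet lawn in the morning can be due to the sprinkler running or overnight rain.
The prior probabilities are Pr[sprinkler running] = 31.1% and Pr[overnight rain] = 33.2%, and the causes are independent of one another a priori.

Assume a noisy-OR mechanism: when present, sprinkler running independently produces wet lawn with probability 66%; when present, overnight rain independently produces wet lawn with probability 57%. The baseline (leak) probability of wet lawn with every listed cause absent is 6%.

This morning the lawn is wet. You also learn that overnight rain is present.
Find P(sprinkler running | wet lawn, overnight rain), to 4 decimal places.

Under noisy-OR, P(wet lawn | causes) = 1 − (1−0.06)·∏(1−qᵢ) over the active causes.
Enumerate both values of sprinkler running and weight by the priors:
  P(wet lawn | overnight rain) = 0.5958·0.689 + 0.862572·0.311
        = 0.410506 + 0.268260 = 0.678766
Configurations with sprinkler running contribute 0.268260, so
  P(sprinkler running | wet lawn, overnight rain) = 0.268260 / 0.678766 ≈ 0.3952

P(sprinkler running | wet lawn, overnight rain) ≈ 0.3952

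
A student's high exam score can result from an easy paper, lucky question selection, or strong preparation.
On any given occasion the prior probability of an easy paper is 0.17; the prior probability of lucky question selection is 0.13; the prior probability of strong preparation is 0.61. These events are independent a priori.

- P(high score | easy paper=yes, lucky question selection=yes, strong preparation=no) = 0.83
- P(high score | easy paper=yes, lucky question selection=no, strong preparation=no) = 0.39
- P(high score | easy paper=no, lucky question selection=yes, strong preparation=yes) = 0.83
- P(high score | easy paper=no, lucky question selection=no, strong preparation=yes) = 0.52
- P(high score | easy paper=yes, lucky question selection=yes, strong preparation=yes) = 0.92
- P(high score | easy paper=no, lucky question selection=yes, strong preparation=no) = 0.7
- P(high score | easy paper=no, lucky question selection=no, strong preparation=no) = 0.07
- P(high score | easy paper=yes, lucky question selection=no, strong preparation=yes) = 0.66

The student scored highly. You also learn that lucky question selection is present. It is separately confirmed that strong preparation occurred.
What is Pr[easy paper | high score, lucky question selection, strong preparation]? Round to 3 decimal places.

Pr[easy paper | high score, lucky question selection, strong preparation] ≈ 0.185

Weight on easy paper=true, given the evidence: 0.92×0.17 = 0.156400
Normalizer over all consistent configurations: 0.83×0.83 + 0.92×0.17 = 0.845300
P(easy paper | high score, lucky question selection, strong preparation) = 0.156400/0.845300 ≈ 0.185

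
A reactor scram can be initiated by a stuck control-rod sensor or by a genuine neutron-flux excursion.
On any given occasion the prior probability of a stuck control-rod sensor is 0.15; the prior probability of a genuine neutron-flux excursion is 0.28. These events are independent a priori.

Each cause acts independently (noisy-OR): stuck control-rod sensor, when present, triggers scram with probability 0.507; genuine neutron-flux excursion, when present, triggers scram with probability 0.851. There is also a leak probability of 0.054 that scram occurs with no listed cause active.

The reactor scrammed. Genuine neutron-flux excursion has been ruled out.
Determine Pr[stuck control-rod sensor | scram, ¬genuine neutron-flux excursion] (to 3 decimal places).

Under noisy-OR, P(scram | causes) = 1 − (1−0.054)·∏(1−qᵢ) over the active causes.
P(scram | ¬genuine neutron-flux excursion) = 0.054*0.85 + 0.533622*0.15 = 0.045900 + 0.080043 = 0.125943
The stuck control-rod sensor-present share is 0.533622*0.15 = 0.080043.
P(stuck control-rod sensor | scram, ¬genuine neutron-flux excursion) = 0.080043 / 0.125943 ≈ 0.636

Pr[stuck control-rod sensor | scram, ¬genuine neutron-flux excursion] ≈ 0.636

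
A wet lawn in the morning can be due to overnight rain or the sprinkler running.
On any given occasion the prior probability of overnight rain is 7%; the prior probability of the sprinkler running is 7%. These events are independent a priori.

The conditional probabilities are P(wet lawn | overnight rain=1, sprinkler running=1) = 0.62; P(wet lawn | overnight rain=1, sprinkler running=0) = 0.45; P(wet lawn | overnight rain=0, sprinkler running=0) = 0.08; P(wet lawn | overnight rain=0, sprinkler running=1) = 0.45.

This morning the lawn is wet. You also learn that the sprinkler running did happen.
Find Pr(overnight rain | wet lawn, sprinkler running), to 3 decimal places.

By total probability over both values of overnight rain:
  P(wet lawn | sprinkler running) = 0.45×0.93 + 0.62×0.07
        = 0.418500 + 0.043400 = 0.461900
The terms with overnight rain present sum to 0.043400, so
  P(overnight rain | wet lawn, sprinkler running) = 0.043400 / 0.461900 ≈ 0.094

Pr(overnight rain | wet lawn, sprinkler running) ≈ 0.094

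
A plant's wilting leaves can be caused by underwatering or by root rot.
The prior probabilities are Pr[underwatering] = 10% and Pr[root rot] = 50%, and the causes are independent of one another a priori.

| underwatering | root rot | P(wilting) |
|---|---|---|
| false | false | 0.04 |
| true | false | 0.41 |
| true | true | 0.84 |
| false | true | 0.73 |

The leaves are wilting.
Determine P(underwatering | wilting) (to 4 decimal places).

Numerator (weight on configurations with underwatering): 0.020500 + 0.042000 = 0.062500
Normalizer over all consistent configurations: 0.04*0.9*0.5 + 0.73*0.9*0.5 + 0.41*0.1*0.5 + 0.84*0.1*0.5 = 0.409000
Posterior = 0.062500 / 0.409000 ≈ 0.1528

P(underwatering | wilting) ≈ 0.1528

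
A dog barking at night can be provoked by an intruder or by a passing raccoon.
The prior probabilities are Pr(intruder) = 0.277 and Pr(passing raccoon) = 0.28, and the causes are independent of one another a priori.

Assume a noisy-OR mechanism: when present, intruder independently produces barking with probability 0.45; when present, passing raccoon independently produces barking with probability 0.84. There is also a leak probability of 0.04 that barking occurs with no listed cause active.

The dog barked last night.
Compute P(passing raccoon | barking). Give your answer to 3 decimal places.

P(passing raccoon | barking) ≈ 0.678

Under noisy-OR, P(barking | causes) = 1 − (1−0.04)·∏(1−qᵢ) over the active causes.
Enumerate the 4 (intruder, passing raccoon) configurations and weight by the priors:
  P(barking) = 0.04*0.723*0.72 + 0.8464*0.723*0.28 + 0.472*0.277*0.72 + 0.91552*0.277*0.28
        = 0.020822 + 0.171345 + 0.094136 + 0.071008 = 0.357311
The terms with passing raccoon present sum to 0.242353, so
  P(passing raccoon | barking) = 0.242353 / 0.357311 ≈ 0.678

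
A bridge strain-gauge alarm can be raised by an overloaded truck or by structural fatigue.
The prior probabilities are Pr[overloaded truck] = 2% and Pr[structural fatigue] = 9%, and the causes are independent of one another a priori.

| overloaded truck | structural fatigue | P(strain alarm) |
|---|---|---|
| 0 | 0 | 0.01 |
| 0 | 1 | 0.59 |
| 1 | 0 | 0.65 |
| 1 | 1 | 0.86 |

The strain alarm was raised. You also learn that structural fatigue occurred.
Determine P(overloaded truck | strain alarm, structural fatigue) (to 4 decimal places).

P(overloaded truck | strain alarm, structural fatigue) ≈ 0.0289

Numerator (weight on configurations with overloaded truck): 0.86*0.02 = 0.017200
Normalizer over all consistent configurations: 0.59*0.98 + 0.86*0.02 = 0.595400
P(overloaded truck | strain alarm, structural fatigue) = 0.017200/0.595400 ≈ 0.0289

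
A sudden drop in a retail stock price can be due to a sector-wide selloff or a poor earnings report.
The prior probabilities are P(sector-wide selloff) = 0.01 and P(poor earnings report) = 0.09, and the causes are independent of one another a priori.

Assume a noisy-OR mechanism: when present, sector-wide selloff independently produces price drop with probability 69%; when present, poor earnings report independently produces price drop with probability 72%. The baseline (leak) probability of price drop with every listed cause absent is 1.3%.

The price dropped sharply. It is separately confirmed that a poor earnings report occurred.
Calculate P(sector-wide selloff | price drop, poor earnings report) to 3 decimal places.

P(sector-wide selloff | price drop, poor earnings report) ≈ 0.013

Under noisy-OR, P(price drop | causes) = 1 − (1−0.013)·∏(1−qᵢ) over the active causes.
P(price drop | poor earnings report) = 0.72364*0.99 + 0.914328*0.01 = 0.716404 + 0.009143 = 0.725547
Restricting to configurations with sector-wide selloff present: 0.914328*0.01 = 0.009143.
P(sector-wide selloff | price drop, poor earnings report) = 0.009143 / 0.725547 ≈ 0.013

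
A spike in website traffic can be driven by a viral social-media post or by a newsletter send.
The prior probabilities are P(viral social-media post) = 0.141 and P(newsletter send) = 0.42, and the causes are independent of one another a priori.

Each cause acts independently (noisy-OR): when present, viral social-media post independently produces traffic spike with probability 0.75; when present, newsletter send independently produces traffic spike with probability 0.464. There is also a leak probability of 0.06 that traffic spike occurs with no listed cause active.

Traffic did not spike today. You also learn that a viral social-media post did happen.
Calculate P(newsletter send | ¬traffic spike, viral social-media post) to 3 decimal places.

Under noisy-OR, P(traffic spike | causes) = 1 − (1−0.06)·∏(1−qᵢ) over the active causes.
P(¬traffic spike | viral social-media post) = 0.235·0.58 + 0.12596·0.42 = 0.136300 + 0.052903 = 0.189203
Of this, 0.052903 comes from 0.12596·0.42 (the newsletter send=true cases).
Hence the posterior is 0.052903/0.189203 ≈ 0.280.

P(newsletter send | ¬traffic spike, viral social-media post) ≈ 0.280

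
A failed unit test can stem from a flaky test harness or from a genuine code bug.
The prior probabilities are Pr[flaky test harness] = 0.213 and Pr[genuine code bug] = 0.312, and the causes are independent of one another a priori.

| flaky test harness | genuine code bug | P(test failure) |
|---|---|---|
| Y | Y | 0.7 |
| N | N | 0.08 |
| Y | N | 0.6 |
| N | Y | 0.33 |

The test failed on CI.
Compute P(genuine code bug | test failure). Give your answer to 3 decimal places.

By total probability over the 4 (flaky test harness, genuine code bug) configurations:
  P(test failure) = 0.08×0.787×0.688 + 0.33×0.787×0.312 + 0.6×0.213×0.688 + 0.7×0.213×0.312
        = 0.043316 + 0.081030 + 0.087926 + 0.046519 = 0.258791
Configurations with genuine code bug contribute 0.127549, so
  P(genuine code bug | test failure) = 0.127549 / 0.258791 ≈ 0.493

P(genuine code bug | test failure) ≈ 0.493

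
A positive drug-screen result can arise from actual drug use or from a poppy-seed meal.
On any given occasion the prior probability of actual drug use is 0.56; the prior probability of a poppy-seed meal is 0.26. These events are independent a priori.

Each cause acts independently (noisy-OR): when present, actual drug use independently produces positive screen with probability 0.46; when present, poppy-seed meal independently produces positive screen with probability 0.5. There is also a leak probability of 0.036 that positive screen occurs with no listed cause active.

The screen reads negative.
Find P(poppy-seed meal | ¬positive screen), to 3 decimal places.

Under noisy-OR, P(positive screen | causes) = 1 − (1−0.036)·∏(1−qᵢ) over the active causes.
Numerator (weight on configurations with poppy-seed meal): 0.055141 + 0.037897 = 0.093038
The normalizing constant is 0.964·0.44·0.74 + 0.482·0.44·0.26 + 0.52056·0.56·0.74 + 0.26028·0.56·0.26 = 0.622636
P(poppy-seed meal | ¬positive screen) = 0.093038/0.622636 ≈ 0.149

P(poppy-seed meal | ¬positive screen) ≈ 0.149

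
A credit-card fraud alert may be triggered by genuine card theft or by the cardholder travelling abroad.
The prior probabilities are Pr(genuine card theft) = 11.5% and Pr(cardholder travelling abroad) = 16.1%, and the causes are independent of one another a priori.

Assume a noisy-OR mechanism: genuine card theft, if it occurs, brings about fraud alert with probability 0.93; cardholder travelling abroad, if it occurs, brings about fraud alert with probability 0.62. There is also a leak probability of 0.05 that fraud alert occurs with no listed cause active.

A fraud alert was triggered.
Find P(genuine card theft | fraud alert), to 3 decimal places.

P(genuine card theft | fraud alert) ≈ 0.458

Under noisy-OR, P(fraud alert | causes) = 1 − (1−0.05)·∏(1−qᵢ) over the active causes.
For the numerator, keep only genuine card theft=true terms: 0.090069 + 0.018047 = 0.108116
The normalizing constant is 0.05×0.885×0.839 + 0.639×0.885×0.161 + 0.9335×0.115×0.839 + 0.97473×0.115×0.161 = 0.236290
Posterior = 0.108116 / 0.236290 ≈ 0.458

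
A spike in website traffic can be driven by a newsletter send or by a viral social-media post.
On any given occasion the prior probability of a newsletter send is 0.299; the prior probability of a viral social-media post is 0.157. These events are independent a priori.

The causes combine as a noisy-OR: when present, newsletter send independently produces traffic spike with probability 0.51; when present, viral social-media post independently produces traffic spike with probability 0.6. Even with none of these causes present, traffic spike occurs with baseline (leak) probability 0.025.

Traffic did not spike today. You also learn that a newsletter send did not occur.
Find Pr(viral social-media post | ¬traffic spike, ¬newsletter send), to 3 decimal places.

Pr(viral social-media post | ¬traffic spike, ¬newsletter send) ≈ 0.069

Under noisy-OR, P(traffic spike | causes) = 1 − (1−0.025)·∏(1−qᵢ) over the active causes.
Sum P(¬traffic spike|·) weighted by the priors over both values of viral social-media post:
  P(¬traffic spike | ¬newsletter send) = 0.975*0.843 + 0.39*0.157
        = 0.821925 + 0.061230 = 0.883155
Configurations with viral social-media post contribute 0.061230, so
  P(viral social-media post | ¬traffic spike, ¬newsletter send) = 0.061230 / 0.883155 ≈ 0.069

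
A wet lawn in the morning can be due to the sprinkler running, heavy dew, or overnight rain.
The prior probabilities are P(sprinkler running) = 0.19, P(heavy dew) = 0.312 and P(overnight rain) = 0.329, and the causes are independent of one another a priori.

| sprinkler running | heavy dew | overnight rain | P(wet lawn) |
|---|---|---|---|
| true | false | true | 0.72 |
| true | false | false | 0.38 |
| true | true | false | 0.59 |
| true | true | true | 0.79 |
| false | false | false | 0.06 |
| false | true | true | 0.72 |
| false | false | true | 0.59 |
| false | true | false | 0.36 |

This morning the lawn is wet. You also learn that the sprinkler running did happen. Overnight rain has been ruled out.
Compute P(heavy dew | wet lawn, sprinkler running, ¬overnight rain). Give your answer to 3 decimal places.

P(heavy dew | wet lawn, sprinkler running, ¬overnight rain) ≈ 0.413

Numerator (weight on configurations with heavy dew): 0.59×0.312 = 0.184080
Denominator P(wet lawn | sprinkler running, ¬overnight rain): 0.38×0.688 + 0.59×0.312 = 0.445520
Posterior = 0.184080 / 0.445520 ≈ 0.413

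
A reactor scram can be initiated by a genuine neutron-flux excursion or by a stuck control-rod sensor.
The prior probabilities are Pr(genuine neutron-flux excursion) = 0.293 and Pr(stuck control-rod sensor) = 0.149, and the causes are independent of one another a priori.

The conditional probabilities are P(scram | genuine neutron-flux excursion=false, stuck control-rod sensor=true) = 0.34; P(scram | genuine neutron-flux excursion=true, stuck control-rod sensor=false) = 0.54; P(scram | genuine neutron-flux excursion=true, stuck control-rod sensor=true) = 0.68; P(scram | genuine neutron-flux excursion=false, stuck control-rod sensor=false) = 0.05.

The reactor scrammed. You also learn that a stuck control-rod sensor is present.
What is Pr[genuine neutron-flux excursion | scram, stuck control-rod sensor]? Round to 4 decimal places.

Sum P(scram|·) weighted by the priors over both values of genuine neutron-flux excursion:
  P(scram | stuck control-rod sensor) = 0.34*0.707 + 0.68*0.293
        = 0.240380 + 0.199240 = 0.439620
Configurations with genuine neutron-flux excursion contribute 0.199240, so
  P(genuine neutron-flux excursion | scram, stuck control-rod sensor) = 0.199240 / 0.439620 ≈ 0.4532

Pr[genuine neutron-flux excursion | scram, stuck control-rod sensor] ≈ 0.4532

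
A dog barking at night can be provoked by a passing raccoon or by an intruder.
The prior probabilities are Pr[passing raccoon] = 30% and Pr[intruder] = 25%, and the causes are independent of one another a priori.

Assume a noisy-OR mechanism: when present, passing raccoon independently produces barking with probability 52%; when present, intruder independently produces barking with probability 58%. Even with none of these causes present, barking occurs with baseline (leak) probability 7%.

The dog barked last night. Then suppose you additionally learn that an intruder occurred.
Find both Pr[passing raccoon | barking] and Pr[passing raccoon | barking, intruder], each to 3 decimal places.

Pr[passing raccoon | barking] ≈ 0.564; Pr[passing raccoon | barking, intruder] ≈ 0.364

Under noisy-OR, P(barking | causes) = 1 − (1−0.07)·∏(1−qᵢ) over the active causes.
Sum P(barking|·) weighted by the priors over the 4 (passing raccoon, intruder) configurations:
  P(barking) = 0.07*0.7*0.75 + 0.6094*0.7*0.25 + 0.5536*0.3*0.75 + 0.812512*0.3*0.25
        = 0.036750 + 0.106645 + 0.124560 + 0.060938 = 0.328893
The terms with passing raccoon present sum to 0.185498, so
  P(passing raccoon | barking) = 0.185498 / 0.328893 ≈ 0.564

Now condition on the additional information:
Weight on passing raccoon=true, given the evidence: 0.812512·0.3 = 0.243754
Normalizer over all consistent configurations: 0.6094·0.7 + 0.812512·0.3 = 0.670334
P(passing raccoon | barking, intruder) = 0.243754/0.670334 ≈ 0.364
— intruder explains away the evidence for passing raccoon.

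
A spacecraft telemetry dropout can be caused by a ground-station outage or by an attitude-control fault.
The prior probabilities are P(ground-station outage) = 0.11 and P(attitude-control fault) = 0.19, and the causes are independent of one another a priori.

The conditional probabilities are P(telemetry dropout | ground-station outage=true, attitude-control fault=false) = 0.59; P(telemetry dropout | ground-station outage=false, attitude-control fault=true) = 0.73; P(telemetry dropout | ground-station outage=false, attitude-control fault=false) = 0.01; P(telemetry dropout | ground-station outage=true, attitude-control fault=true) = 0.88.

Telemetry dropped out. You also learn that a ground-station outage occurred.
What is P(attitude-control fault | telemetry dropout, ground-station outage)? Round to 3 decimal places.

P(attitude-control fault | telemetry dropout, ground-station outage) ≈ 0.259

Enumerate both values of attitude-control fault and weight by the priors:
  P(telemetry dropout | ground-station outage) = 0.59·0.81 + 0.88·0.19
        = 0.477900 + 0.167200 = 0.645100
The terms with attitude-control fault present sum to 0.167200, so
  P(attitude-control fault | telemetry dropout, ground-station outage) = 0.167200 / 0.645100 ≈ 0.259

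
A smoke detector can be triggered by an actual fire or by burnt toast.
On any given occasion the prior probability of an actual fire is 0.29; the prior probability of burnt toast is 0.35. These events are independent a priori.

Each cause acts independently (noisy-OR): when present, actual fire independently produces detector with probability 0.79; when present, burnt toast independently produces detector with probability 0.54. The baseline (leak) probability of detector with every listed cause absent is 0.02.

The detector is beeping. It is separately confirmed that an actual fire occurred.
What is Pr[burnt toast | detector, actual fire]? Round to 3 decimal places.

Under noisy-OR, P(detector | causes) = 1 − (1−0.02)·∏(1−qᵢ) over the active causes.
By total probability over both values of burnt toast:
  P(detector | actual fire) = 0.7942*0.65 + 0.905332*0.35
        = 0.516230 + 0.316866 = 0.833096
The terms with burnt toast present sum to 0.316866, so
  P(burnt toast | detector, actual fire) = 0.316866 / 0.833096 ≈ 0.380

Pr[burnt toast | detector, actual fire] ≈ 0.380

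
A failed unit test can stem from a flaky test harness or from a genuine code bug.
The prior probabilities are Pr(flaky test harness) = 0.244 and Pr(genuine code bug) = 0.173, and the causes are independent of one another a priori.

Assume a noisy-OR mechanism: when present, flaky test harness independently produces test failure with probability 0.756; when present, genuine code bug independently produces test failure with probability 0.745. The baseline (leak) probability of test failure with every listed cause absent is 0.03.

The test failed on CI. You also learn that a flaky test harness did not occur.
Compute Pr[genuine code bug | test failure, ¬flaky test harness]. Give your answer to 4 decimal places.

Pr[genuine code bug | test failure, ¬flaky test harness] ≈ 0.8400

Under noisy-OR, P(test failure | causes) = 1 − (1−0.03)·∏(1−qᵢ) over the active causes.
By total probability over both values of genuine code bug:
  P(test failure | ¬flaky test harness) = 0.03×0.827 + 0.75265×0.173
        = 0.024810 + 0.130208 = 0.155018
The terms with genuine code bug present sum to 0.130208, so
  P(genuine code bug | test failure, ¬flaky test harness) = 0.130208 / 0.155018 ≈ 0.8400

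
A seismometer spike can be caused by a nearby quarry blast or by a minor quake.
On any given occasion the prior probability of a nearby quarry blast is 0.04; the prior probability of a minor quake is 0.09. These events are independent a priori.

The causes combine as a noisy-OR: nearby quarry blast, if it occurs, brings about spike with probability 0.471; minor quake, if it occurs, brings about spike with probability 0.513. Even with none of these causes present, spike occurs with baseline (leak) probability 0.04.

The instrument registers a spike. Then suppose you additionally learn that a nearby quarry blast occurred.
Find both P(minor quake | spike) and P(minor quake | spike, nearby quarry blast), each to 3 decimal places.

P(minor quake | spike) ≈ 0.480; P(minor quake | spike, nearby quarry blast) ≈ 0.131

Under noisy-OR, P(spike | causes) = 1 − (1−0.04)·∏(1−qᵢ) over the active causes.
P(spike) = 0.04×0.96×0.91 + 0.53248×0.96×0.09 + 0.49216×0.04×0.91 + 0.752682×0.04×0.09 = 0.034944 + 0.046006 + 0.017915 + 0.002710 = 0.101575
The minor quake-present share is 0.046006 + 0.002710 = 0.048716.
So P(minor quake | spike) = 0.048716/0.101575 ≈ 0.480.

With the extra evidence:
For the numerator, keep only minor quake=true terms: 0.752682×0.09 = 0.067741
The normalizing constant is 0.49216×0.91 + 0.752682×0.09 = 0.515607
P(minor quake | spike, nearby quarry blast) = 0.067741/0.515607 ≈ 0.131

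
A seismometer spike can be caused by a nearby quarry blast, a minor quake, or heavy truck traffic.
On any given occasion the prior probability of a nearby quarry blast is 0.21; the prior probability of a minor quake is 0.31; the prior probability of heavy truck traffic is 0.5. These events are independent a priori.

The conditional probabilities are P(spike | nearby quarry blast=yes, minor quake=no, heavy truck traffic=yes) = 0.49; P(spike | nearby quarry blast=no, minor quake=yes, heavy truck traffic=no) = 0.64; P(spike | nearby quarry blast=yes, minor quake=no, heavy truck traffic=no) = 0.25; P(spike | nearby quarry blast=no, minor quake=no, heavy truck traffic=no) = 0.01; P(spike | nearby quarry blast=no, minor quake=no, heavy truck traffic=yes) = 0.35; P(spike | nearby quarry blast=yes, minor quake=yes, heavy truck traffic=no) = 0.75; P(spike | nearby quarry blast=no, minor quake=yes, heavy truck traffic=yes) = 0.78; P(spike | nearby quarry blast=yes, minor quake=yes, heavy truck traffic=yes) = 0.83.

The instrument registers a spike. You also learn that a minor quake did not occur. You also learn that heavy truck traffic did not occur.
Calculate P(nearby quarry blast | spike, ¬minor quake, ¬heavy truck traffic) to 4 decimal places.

P(nearby quarry blast | spike, ¬minor quake, ¬heavy truck traffic) ≈ 0.8692

For the numerator, keep only nearby quarry blast=true terms: 0.25·0.21 = 0.052500
Denominator P(spike | ¬minor quake, ¬heavy truck traffic): 0.01·0.79 + 0.25·0.21 = 0.060400
P(nearby quarry blast | spike, ¬minor quake, ¬heavy truck traffic) = 0.052500/0.060400 ≈ 0.8692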